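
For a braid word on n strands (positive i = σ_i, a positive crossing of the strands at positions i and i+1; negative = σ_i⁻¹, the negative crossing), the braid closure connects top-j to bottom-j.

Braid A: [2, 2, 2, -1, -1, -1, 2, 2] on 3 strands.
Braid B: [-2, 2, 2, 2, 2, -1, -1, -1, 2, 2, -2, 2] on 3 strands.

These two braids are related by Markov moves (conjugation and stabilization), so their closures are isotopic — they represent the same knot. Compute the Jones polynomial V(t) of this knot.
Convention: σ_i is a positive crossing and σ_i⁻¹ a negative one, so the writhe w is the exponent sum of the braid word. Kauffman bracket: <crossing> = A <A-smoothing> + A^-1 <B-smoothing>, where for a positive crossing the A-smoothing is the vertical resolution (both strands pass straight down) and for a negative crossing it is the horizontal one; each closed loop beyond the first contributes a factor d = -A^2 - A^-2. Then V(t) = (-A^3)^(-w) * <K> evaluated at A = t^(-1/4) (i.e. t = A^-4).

Markov-equivalent braids have isotopic closures, hence identical knot invariants. Strip the Markov moves from each word to reach a common short braid β, then compute V(t) once on β.
Braid A: s2 s2 s2 s1^-1 s1^-1 s1^-1 s2 s2 on 3 strands has no conjugating prefix/suffix or stabilization to strip; take β = s2 s2 s2 s1^-1 s1^-1 s1^-1 s2 s2.
Braid B: s2^-1 s2 s2 s2 s2 s1^-1 s1^-1 s1^-1 s2 s2 s2^-1 s2 on 3 strands reduces by inverse Markov moves (closure unchanged at each step):
  Deconjugate: the word is γ·β·γ⁻¹ with γ = s2^-1 s2 (prefix) and γ⁻¹ = s2^-1 s2 (suffix); strip both.
Reduced to β = s2 s2 s2 s1^-1 s1^-1 s1^-1 s2 s2 on 3 strands, 8 crossings.
Both give the same β = s2 s2 s2 s1^-1 s1^-1 s1^-1 s2 s2 on 3 strands, so one state sum suffices:
Braid: s2 s2 s2 s1^-1 s1^-1 s1^-1 s2 s2 on 3 strands, 8 crossings.
Writhe w = (#positive) - (#negative) = 5 - 3 = 2.
Enumerate smoothing states for the bracket polynomial. There are 2^8 = 256 states.
For each crossing: s=0 is the vertical smoothing, s=1 horizontal. Crossing k contributes A^(sign_k * (1 - 2*s_k)); loop factor d = -A^2 - A^-2.
Tabulate the states by total A-exponent and number of loops L (A-exp: L × count):
  A^8: L=4 ×1
  A^6: L=3 ×8
  A^4: L=2 ×18, L=4 ×10
  A^2: L=1 ×15, L=3 ×31, L=5 ×10
  A^0: L=2 ×35, L=4 ×30, L=6 ×5
  A^-2: L=3 ×40, L=5 ×15, L=7 ×1
  A^-4: L=4 ×25, L=6 ×3
  A^-6: L=5 ×8
  A^-8: L=6 ×1
Each group contributes A^e * Σ count * d^(L-1):
Powers of d = -A^2 - A^-2: d^2 = A^4 + 2 + A^-4; d^3 = -A^6 - 3*A^2 - 3*A^-2 - A^-6; d^4 = A^8 + 4*A^4 + 6 + 4*A^-4 + A^-8; d^5 = -A^10 - 5*A^6 - 10*A^2 - 10*A^-2 - 5*A^-6 - A^-10; d^6 = A^12 + 6*A^8 + 15*A^4 + 20 + 15*A^-4 + 6*A^-8 + A^-12.
  A^8 * (d^3) = -A^14 - 3*A^10 - 3*A^6 - A^2
  A^6 * (8*d^2) = 8*A^10 + 16*A^6 + 8*A^2
  A^4 * (18*d + 10*d^3) = -10*A^10 - 48*A^6 - 48*A^2 - 10*A^-2
  A^2 * (15 + 31*d^2 + 10*d^4) = 10*A^10 + 71*A^6 + 137*A^2 + 71*A^-2 + 10*A^-6
  A^0 * (35*d + 30*d^3 + 5*d^5) = -5*A^10 - 55*A^6 - 175*A^2 - 175*A^-2 - 55*A^-6 - 5*A^-10
  A^-2 * (40*d^2 + 15*d^4 + d^6) = A^10 + 21*A^6 + 115*A^2 + 190*A^-2 + 115*A^-6 + 21*A^-10 + A^-14
  A^-4 * (25*d^3 + 3*d^5) = -3*A^6 - 40*A^2 - 105*A^-2 - 105*A^-6 - 40*A^-10 - 3*A^-14
  A^-6 * (8*d^4) = 8*A^2 + 32*A^-2 + 48*A^-6 + 32*A^-10 + 8*A^-14
  A^-8 * (d^5) = -A^2 - 5*A^-2 - 10*A^-6 - 10*A^-10 - 5*A^-14 - A^-18
Summing the groups: <K> = -A^14 + A^10 - A^6 + 3*A^2 - 2*A^-2 + 3*A^-6 - 2*A^-10 + A^-14 - A^-18
Normalise by the writhe: (-A^3)^(-w) = (-A^3)^(-2) = A^-6, so f(A) = A^-6 * <K> = -A^8 + A^4 - 1 + 3*A^-4 - 2*A^-8 + 3*A^-12 - 2*A^-16 + A^-20 - A^-24.
Substitute A = t^(-1/4), i.e. A^e → t^(-e/4): V(t) = -t^6 + t^5 - 2*t^4 + 3*t^3 - 2*t^2 + 3*t - 1 + t^-1 - t^-2

Answer: -t^6 + t^5 - 2*t^4 + 3*t^3 - 2*t^2 + 3*t - 1 + t^-1 - t^-2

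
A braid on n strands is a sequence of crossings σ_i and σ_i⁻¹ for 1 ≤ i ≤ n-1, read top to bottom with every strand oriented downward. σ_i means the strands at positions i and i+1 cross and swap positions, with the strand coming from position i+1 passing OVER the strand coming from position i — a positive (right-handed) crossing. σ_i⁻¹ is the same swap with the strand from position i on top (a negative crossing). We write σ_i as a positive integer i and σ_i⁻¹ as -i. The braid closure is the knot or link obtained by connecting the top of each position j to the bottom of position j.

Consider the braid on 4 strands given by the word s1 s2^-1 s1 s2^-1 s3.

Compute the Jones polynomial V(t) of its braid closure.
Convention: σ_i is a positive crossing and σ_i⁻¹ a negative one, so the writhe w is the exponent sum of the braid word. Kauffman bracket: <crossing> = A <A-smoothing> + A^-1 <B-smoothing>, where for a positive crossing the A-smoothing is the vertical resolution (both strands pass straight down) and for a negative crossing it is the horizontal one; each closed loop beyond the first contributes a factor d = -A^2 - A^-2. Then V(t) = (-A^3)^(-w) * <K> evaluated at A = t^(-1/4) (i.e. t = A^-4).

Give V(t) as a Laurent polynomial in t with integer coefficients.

The presented braid s1 s2^-1 s1 s2^-1 s3 on 4 strands reduces by inverse Markov moves (closure unchanged at each step):
  Destabilize: the word has the form β·s3 where s3 occurs only as the final letter (β ∈ B_3); drop it and the last strand → 3 strands.
Reduced to β = s1 s2^-1 s1 s2^-1 on 3 strands, 4 crossings.
Compute on β:
Braid: s1 s2^-1 s1 s2^-1 on 3 strands, 4 crossings.
Writhe w = (#positive) - (#negative) = 2 - 2 = 0.
Computing the Kauffman bracket via state sum. There are 2^4 = 16 states.
Each crossing splits two ways (0=vertical, 1=horizontal). The state's weight is A^(#A-smoothings - #B-smoothings) * d^(loops - 1).
  state 0000: A-exp=+0, loops=3, term = A^0 * d^2
  state 0001: A-exp=+2, loops=2, term = A^2 * d^1
  state 0010: A-exp=-2, loops=2, term = A^-2 * d^1
  state 0011: A-exp=+0, loops=1, term = A^0 * d^0
  state 0100: A-exp=+2, loops=2, term = A^2 * d^1
  state 0101: A-exp=+4, loops=3, term = A^4 * d^2
  state 0110: A-exp=+0, loops=1, term = A^0 * d^0
  state 0111: A-exp=+2, loops=2, term = A^2 * d^1
  state 1000: A-exp=-2, loops=2, term = A^-2 * d^1
  state 1001: A-exp=+0, loops=1, term = A^0 * d^0
  state 1010: A-exp=-4, loops=3, term = A^-4 * d^2
  state 1011: A-exp=-2, loops=2, term = A^-2 * d^1
  state 1100: A-exp=+0, loops=1, term = A^0 * d^0
  state 1101: A-exp=+2, loops=2, term = A^2 * d^1
  state 1110: A-exp=-2, loops=2, term = A^-2 * d^1
  state 1111: A-exp=+0, loops=1, term = A^0 * d^0
Collect the terms by A-exponent (count of states per loop number):
Powers of d = -A^2 - A^-2: d^2 = A^4 + 2 + A^-4.
  A^4 * (d^2) = A^8 + 2*A^4 + 1
  A^2 * (4*d) = -4*A^4 - 4
  A^0 * (5 + d^2) = A^4 + 7 + A^-4
  A^-2 * (4*d) = -4 - 4*A^-4
  A^-4 * (d^2) = 1 + 2*A^-4 + A^-8
Summing the groups: <K> = A^8 - A^4 + 1 - A^-4 + A^-8
Normalise by the writhe: (-A^3)^(-w) = (-A^3)^(0) = 1, so f(A) = 1 * <K> = A^8 - A^4 + 1 - A^-4 + A^-8.
Substitute A = t^(-1/4), i.e. A^e → t^(-e/4): V(t) = t^2 - t + 1 - t^-1 + t^-2

Answer: t^2 - t + 1 - t^-1 + t^-2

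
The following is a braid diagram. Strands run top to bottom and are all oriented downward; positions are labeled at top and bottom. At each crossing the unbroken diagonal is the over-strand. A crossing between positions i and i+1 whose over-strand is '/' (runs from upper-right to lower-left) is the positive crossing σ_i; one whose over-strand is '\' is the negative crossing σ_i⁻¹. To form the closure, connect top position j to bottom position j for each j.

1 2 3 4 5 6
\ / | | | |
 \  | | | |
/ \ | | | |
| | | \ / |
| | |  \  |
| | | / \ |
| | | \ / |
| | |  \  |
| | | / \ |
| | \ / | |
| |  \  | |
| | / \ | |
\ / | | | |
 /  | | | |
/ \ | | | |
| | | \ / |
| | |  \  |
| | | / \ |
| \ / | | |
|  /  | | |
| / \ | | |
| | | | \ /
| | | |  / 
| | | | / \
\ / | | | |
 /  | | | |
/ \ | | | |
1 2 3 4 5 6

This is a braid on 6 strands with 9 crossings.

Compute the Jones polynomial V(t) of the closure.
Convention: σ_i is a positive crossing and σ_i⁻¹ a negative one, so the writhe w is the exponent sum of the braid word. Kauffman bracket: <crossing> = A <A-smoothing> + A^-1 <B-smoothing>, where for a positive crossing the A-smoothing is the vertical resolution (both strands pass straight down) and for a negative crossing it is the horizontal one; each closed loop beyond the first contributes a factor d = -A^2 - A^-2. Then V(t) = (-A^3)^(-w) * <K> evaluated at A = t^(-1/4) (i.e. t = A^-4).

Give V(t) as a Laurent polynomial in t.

t^-1 + t^-3 - t^-4

Derivation:
Reading the diagram top to bottom ('/'-over between positions i,i+1 = s_i, '\'-over = s_i^-1): braid word = s1^-1 s4^-1 s4^-1 s3^-1 s1 s4^-1 s2 s5 s1.
The presented braid s1^-1 s4^-1 s4^-1 s3^-1 s1 s4^-1 s2 s5 s1 on 6 strands reduces by inverse Markov moves (closure unchanged at each step):
  Deconjugate: the word is γ·β·γ⁻¹ with γ = s1^-1 (prefix) and γ⁻¹ = s1 (suffix); strip both.
  Destabilize: the word has the form β·s5 where s5 occurs only as the final letter (β ∈ B_5); drop it and the last strand → 5 strands.
Reduced to β = s4^-1 s4^-1 s3^-1 s1 s4^-1 s2 on 5 strands, 6 crossings.
Compute on β:
Braid: s4^-1 s4^-1 s3^-1 s1 s4^-1 s2 on 5 strands, 6 crossings.
Writhe w = (#positive) - (#negative) = 2 - 4 = -2.
State-sum expansion of <K>. There are 2^6 = 64 states.
For each crossing: s=0 is the vertical smoothing, s=1 horizontal. Crossing k contributes A^(sign_k * (1 - 2*s_k)); loop factor d = -A^2 - A^-2.
Tabulate the states by total A-exponent and number of loops L (A-exp: L × count):
  A^6: L=5 ×1
  A^4: L=4 ×5, L=6 ×1
  A^2: L=3 ×10, L=5 ×5
  A^0: L=2 ×9, L=4 ×11
  A^-2: L=1 ×3, L=3 ×11, L=5 ×1
  A^-4: L=2 ×4, L=4 ×2
  A^-6: L=3 ×1
Each group contributes A^e * Σ count * d^(L-1):
Powers of d = -A^2 - A^-2: d^2 = A^4 + 2 + A^-4; d^3 = -A^6 - 3*A^2 - 3*A^-2 - A^-6; d^4 = A^8 + 4*A^4 + 6 + 4*A^-4 + A^-8; d^5 = -A^10 - 5*A^6 - 10*A^2 - 10*A^-2 - 5*A^-6 - A^-10.
  A^6 * (d^4) = A^14 + 4*A^10 + 6*A^6 + 4*A^2 + A^-2
  A^4 * (5*d^3 + d^5) = -A^14 - 10*A^10 - 25*A^6 - 25*A^2 - 10*A^-2 - A^-6
  A^2 * (10*d^2 + 5*d^4) = 5*A^10 + 30*A^6 + 50*A^2 + 30*A^-2 + 5*A^-6
  A^0 * (9*d + 11*d^3) = -11*A^6 - 42*A^2 - 42*A^-2 - 11*A^-6
  A^-2 * (3 + 11*d^2 + d^4) = A^6 + 15*A^2 + 31*A^-2 + 15*A^-6 + A^-10
  A^-4 * (4*d + 2*d^3) = -2*A^2 - 10*A^-2 - 10*A^-6 - 2*A^-10
  A^-6 * (d^2) = A^-2 + 2*A^-6 + A^-10
Summing the groups: <K> = -A^10 + A^6 + A^-2
Normalise by the writhe: (-A^3)^(-w) = (-A^3)^(2) = A^6, so f(A) = A^6 * <K> = -A^16 + A^12 + A^4.
Substitute A = t^(-1/4), i.e. A^e → t^(-e/4): V(t) = t^-1 + t^-3 - t^-4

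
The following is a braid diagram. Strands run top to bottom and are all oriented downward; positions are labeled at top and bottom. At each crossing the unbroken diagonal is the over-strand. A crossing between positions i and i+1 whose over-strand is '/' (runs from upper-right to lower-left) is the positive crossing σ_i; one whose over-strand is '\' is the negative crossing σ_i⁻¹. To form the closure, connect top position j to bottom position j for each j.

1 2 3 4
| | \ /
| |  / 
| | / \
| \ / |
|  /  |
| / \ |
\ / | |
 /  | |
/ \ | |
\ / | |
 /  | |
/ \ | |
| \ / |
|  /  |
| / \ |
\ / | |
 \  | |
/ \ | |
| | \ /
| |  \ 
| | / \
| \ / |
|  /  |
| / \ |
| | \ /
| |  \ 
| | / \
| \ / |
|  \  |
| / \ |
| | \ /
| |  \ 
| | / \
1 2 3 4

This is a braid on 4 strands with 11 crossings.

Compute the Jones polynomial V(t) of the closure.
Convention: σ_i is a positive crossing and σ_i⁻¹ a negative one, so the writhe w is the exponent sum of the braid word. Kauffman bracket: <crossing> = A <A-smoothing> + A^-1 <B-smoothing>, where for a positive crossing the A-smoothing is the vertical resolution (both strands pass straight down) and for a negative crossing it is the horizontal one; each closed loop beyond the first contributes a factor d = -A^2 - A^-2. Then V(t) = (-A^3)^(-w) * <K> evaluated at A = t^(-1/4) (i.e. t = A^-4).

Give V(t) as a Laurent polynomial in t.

t^4 - t^3 + t^2 - 2*t + 2 - t^-1 + t^-2

Derivation:
Reading the diagram top to bottom ('/'-over between positions i,i+1 = s_i, '\'-over = s_i^-1): braid word = s3 s2 s1 s1 s2 s1^-1 s3^-1 s2 s3^-1 s2^-1 s3^-1.
The presented braid s3 s2 s1 s1 s2 s1^-1 s3^-1 s2 s3^-1 s2^-1 s3^-1 on 4 strands reduces by inverse Markov moves (closure unchanged at each step):
  Deconjugate: the word is γ·β·γ⁻¹ with γ = s3 s2 (prefix) and γ⁻¹ = s2^-1 s3^-1 (suffix); strip both.
Reduced to β = s1 s1 s2 s1^-1 s3^-1 s2 s3^-1 on 4 strands, 7 crossings.
Compute on β:
Braid: s1 s1 s2 s1^-1 s3^-1 s2 s3^-1 on 4 strands, 7 crossings.
Writhe w = (#positive) - (#negative) = 4 - 3 = 1.
State-sum expansion of <K>. There are 2^7 = 128 states.
Each crossing splits two ways (0=vertical, 1=horizontal). The state's weight is A^(#A-smoothings - #B-smoothings) * d^(loops - 1).
Tabulate the states by total A-exponent and number of loops L (A-exp: L × count):
  A^7: L=3 ×1
  A^5: L=2 ×4, L=4 ×3
  A^3: L=1 ×5, L=3 ×15, L=5 ×1
  A^1: L=2 ×27, L=4 ×8
  A^-1: L=1 ×14, L=3 ×20, L=5 ×1
  A^-3: L=2 ×17, L=4 ×4
  A^-5: L=3 ×7
  A^-7: L=4 ×1
Each group contributes A^e * Σ count * d^(L-1):
Powers of d = -A^2 - A^-2: d^2 = A^4 + 2 + A^-4; d^3 = -A^6 - 3*A^2 - 3*A^-2 - A^-6; d^4 = A^8 + 4*A^4 + 6 + 4*A^-4 + A^-8.
  A^7 * (d^2) = A^11 + 2*A^7 + A^3
  A^5 * (4*d + 3*d^3) = -3*A^11 - 13*A^7 - 13*A^3 - 3*A^-1
  A^3 * (5 + 15*d^2 + d^4) = A^11 + 19*A^7 + 41*A^3 + 19*A^-1 + A^-5
  A^1 * (27*d + 8*d^3) = -8*A^7 - 51*A^3 - 51*A^-1 - 8*A^-5
  A^-1 * (14 + 20*d^2 + d^4) = A^7 + 24*A^3 + 60*A^-1 + 24*A^-5 + A^-9
  A^-3 * (17*d + 4*d^3) = -4*A^3 - 29*A^-1 - 29*A^-5 - 4*A^-9
  A^-5 * (7*d^2) = 7*A^-1 + 14*A^-5 + 7*A^-9
  A^-7 * (d^3) = -A^-1 - 3*A^-5 - 3*A^-9 - A^-13
Summing the groups: <K> = -A^11 + A^7 - 2*A^3 + 2*A^-1 - A^-5 + A^-9 - A^-13
Normalise by the writhe: (-A^3)^(-w) = (-A^3)^(-1) = -A^-3, so f(A) = -A^-3 * <K> = A^8 - A^4 + 2 - 2*A^-4 + A^-8 - A^-12 + A^-16.
Substitute A = t^(-1/4), i.e. A^e → t^(-e/4): V(t) = t^4 - t^3 + t^2 - 2*t + 2 - t^-1 + t^-2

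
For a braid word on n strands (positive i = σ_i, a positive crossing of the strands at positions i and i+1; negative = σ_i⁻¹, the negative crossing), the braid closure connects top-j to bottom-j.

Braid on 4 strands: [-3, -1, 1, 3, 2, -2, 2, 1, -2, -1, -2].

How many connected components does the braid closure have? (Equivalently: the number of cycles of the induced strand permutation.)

Track the strand permutation on 4 strands, starting from identity.
  step 1: s3^-1 swaps positions 3,4 -> [1 2 4 3]
  step 2: s1^-1 swaps positions 1,2 -> [2 1 4 3]
  step 3: s1 swaps positions 1,2 -> [1 2 4 3]
  step 4: s3 swaps positions 3,4 -> [1 2 3 4]
  step 5: s2 swaps positions 2,3 -> [1 3 2 4]
  step 6: s2^-1 swaps positions 2,3 -> [1 2 3 4]
  step 7: s2 swaps positions 2,3 -> [1 3 2 4]
  step 8: s1 swaps positions 1,2 -> [3 1 2 4]
  step 9: s2^-1 swaps positions 2,3 -> [3 2 1 4]
  step 10: s1^-1 swaps positions 1,2 -> [2 3 1 4]
  step 11: s2^-1 swaps positions 2,3 -> [2 1 3 4]
Final permutation (position -> original strand): [2 1 3 4]
Closure components = cycle count of this permutation = 3.

Answer: 3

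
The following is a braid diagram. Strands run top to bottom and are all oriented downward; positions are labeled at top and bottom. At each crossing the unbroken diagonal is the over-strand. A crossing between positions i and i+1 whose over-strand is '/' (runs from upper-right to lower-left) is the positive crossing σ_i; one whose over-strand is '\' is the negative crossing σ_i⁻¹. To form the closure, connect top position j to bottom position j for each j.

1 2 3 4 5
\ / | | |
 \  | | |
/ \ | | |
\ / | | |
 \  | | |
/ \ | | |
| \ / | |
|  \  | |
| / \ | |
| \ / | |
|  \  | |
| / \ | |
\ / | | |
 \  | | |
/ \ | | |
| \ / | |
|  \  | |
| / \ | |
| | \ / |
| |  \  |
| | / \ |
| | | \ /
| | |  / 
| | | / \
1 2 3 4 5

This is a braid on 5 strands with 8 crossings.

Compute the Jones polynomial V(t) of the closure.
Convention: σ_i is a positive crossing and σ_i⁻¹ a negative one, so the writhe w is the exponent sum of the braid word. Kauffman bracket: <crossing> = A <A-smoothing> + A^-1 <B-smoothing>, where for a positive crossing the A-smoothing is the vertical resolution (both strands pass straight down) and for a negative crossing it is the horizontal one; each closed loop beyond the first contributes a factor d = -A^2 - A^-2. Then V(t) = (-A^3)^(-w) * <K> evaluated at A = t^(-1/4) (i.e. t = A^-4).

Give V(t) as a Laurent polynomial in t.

t^-2 + t^-4 - t^-5 + t^-6 - t^-7

Derivation:
Reading the diagram top to bottom ('/'-over between positions i,i+1 = s_i, '\'-over = s_i^-1): braid word = s1^-1 s1^-1 s2^-1 s2^-1 s1^-1 s2^-1 s3^-1 s4.
The presented braid s1^-1 s1^-1 s2^-1 s2^-1 s1^-1 s2^-1 s3^-1 s4 on 5 strands reduces by inverse Markov moves (closure unchanged at each step):
  Destabilize: the word has the form β·s4 where s4 occurs only as the final letter (β ∈ B_4); drop it and the last strand → 4 strands.
  Destabilize: the word has the form β·s3^-1 where s3^-1 occurs only as the final letter (β ∈ B_3); drop it and the last strand → 3 strands.
Reduced to β = s1^-1 s1^-1 s2^-1 s2^-1 s1^-1 s2^-1 on 3 strands, 6 crossings.
Compute on β:
Braid: s1^-1 s1^-1 s2^-1 s2^-1 s1^-1 s2^-1 on 3 strands, 6 crossings.
Writhe w = (#positive) - (#negative) = 0 - 6 = -6.
State-sum expansion of <K>. There are 2^6 = 64 states.
Each crossing splits two ways (0=vertical, 1=horizontal). The state's weight is A^(#A-smoothings - #B-smoothings) * d^(loops - 1).
Tabulate the states by total A-exponent and number of loops L (A-exp: L × count):
  A^6: L=3 ×1
  A^4: L=2 ×4, L=4 ×2
  A^2: L=1 ×4, L=3 ×11
  A^0: L=2 ×18, L=4 ×2
  A^-2: L=1 ×9, L=3 ×6
  A^-4: L=2 ×6
  A^-6: L=3 ×1
Each group contributes A^e * Σ count * d^(L-1):
Powers of d = -A^2 - A^-2: d^2 = A^4 + 2 + A^-4; d^3 = -A^6 - 3*A^2 - 3*A^-2 - A^-6.
  A^6 * (d^2) = A^10 + 2*A^6 + A^2
  A^4 * (4*d + 2*d^3) = -2*A^10 - 10*A^6 - 10*A^2 - 2*A^-2
  A^2 * (4 + 11*d^2) = 11*A^6 + 26*A^2 + 11*A^-2
  A^0 * (18*d + 2*d^3) = -2*A^6 - 24*A^2 - 24*A^-2 - 2*A^-6
  A^-2 * (9 + 6*d^2) = 6*A^2 + 21*A^-2 + 6*A^-6
  A^-4 * (6*d) = -6*A^-2 - 6*A^-6
  A^-6 * (d^2) = A^-2 + 2*A^-6 + A^-10
Summing the groups: <K> = -A^10 + A^6 - A^2 + A^-2 + A^-10
Normalise by the writhe: (-A^3)^(-w) = (-A^3)^(6) = A^18, so f(A) = A^18 * <K> = -A^28 + A^24 - A^20 + A^16 + A^8.
Substitute A = t^(-1/4), i.e. A^e → t^(-e/4): V(t) = t^-2 + t^-4 - t^-5 + t^-6 - t^-7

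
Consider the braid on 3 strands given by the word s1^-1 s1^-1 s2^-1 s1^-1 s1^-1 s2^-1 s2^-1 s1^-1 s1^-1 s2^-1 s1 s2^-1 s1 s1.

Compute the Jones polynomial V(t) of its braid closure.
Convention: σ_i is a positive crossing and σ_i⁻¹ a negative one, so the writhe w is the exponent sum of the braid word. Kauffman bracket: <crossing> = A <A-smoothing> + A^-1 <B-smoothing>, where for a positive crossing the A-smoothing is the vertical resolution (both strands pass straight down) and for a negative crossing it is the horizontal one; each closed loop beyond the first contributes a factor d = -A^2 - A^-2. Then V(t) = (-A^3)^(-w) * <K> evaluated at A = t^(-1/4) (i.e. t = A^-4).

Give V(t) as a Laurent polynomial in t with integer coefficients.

The presented braid s1^-1 s1^-1 s2^-1 s1^-1 s1^-1 s2^-1 s2^-1 s1^-1 s1^-1 s2^-1 s1 s2^-1 s1 s1 on 3 strands reduces by inverse Markov moves (closure unchanged at each step):
  Deconjugate: the word is γ·β·γ⁻¹ with γ = s1^-1 s1^-1 (prefix) and γ⁻¹ = s1 s1 (suffix); strip both.
Reduced to β = s2^-1 s1^-1 s1^-1 s2^-1 s2^-1 s1^-1 s1^-1 s2^-1 s1 s2^-1 on 3 strands, 10 crossings.
Compute on β:
Braid: s2^-1 s1^-1 s1^-1 s2^-1 s2^-1 s1^-1 s1^-1 s2^-1 s1 s2^-1 on 3 strands, 10 crossings.
Writhe w = (#positive) - (#negative) = 1 - 9 = -8.
State-sum expansion of <K>. There are 2^10 = 1024 states.
Smooth each crossing (0=||, 1=⌣⌢); contribution A^(Σ sign_k(1-2s_k)) * d^(L-1).
Tabulate the states by total A-exponent and number of loops L (A-exp: L × count):
  A^10: L=6 ×1
  A^8: L=5 ×10
  A^6: L=4 ×41, L=6 ×4
  A^4: L=3 ×86, L=5 ×34
  A^2: L=2 ×92, L=4 ×114, L=6 ×4
  A^0: L=1 ×40, L=3 ×185, L=5 ×27
  A^-2: L=2 ×142, L=4 ×67, L=6 ×1
  A^-4: L=1 ×40, L=3 ×76, L=5 ×4
  A^-6: L=2 ×39, L=4 ×6
  A^-8: L=1 ×5, L=3 ×5
  A^-10: L=2 ×1
Each group contributes A^e * Σ count * d^(L-1):
Powers of d = -A^2 - A^-2: d^2 = A^4 + 2 + A^-4; d^3 = -A^6 - 3*A^2 - 3*A^-2 - A^-6; d^4 = A^8 + 4*A^4 + 6 + 4*A^-4 + A^-8; d^5 = -A^10 - 5*A^6 - 10*A^2 - 10*A^-2 - 5*A^-6 - A^-10.
  A^10 * (d^5) = -A^20 - 5*A^16 - 10*A^12 - 10*A^8 - 5*A^4 - 1
  A^8 * (10*d^4) = 10*A^16 + 40*A^12 + 60*A^8 + 40*A^4 + 10
  A^6 * (41*d^3 + 4*d^5) = -4*A^16 - 61*A^12 - 163*A^8 - 163*A^4 - 61 - 4*A^-4
  A^4 * (86*d^2 + 34*d^4) = 34*A^12 + 222*A^8 + 376*A^4 + 222 + 34*A^-4
  A^2 * (92*d + 114*d^3 + 4*d^5) = -4*A^12 - 134*A^8 - 474*A^4 - 474 - 134*A^-4 - 4*A^-8
  A^0 * (40 + 185*d^2 + 27*d^4) = 27*A^8 + 293*A^4 + 572 + 293*A^-4 + 27*A^-8
  A^-2 * (142*d + 67*d^3 + d^5) = -A^8 - 72*A^4 - 353 - 353*A^-4 - 72*A^-8 - A^-12
  A^-4 * (40 + 76*d^2 + 4*d^4) = 4*A^4 + 92 + 216*A^-4 + 92*A^-8 + 4*A^-12
  A^-6 * (39*d + 6*d^3) = -6 - 57*A^-4 - 57*A^-8 - 6*A^-12
  A^-8 * (5 + 5*d^2) = 5*A^-4 + 15*A^-8 + 5*A^-12
  A^-10 * (d) = -A^-8 - A^-12
Summing the groups: <K> = -A^20 + A^16 - A^12 + A^8 - A^4 + 1 + A^-12
Normalise by the writhe: (-A^3)^(-w) = (-A^3)^(8) = A^24, so f(A) = A^24 * <K> = -A^44 + A^40 - A^36 + A^32 - A^28 + A^24 + A^12.
Substitute A = t^(-1/4), i.e. A^e → t^(-e/4): V(t) = t^-3 + t^-6 - t^-7 + t^-8 - t^-9 + t^-10 - t^-11

Answer: t^-3 + t^-6 - t^-7 + t^-8 - t^-9 + t^-10 - t^-11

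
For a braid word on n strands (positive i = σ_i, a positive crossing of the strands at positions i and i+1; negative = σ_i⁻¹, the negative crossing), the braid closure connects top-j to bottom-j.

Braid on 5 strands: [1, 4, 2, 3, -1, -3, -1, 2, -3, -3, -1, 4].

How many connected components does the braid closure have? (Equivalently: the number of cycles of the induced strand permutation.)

5

Derivation:
Track the strand permutation on 5 strands, starting from identity.
  step 1: s1 swaps positions 1,2 -> [2 1 3 4 5]
  step 2: s4 swaps positions 4,5 -> [2 1 3 5 4]
  step 3: s2 swaps positions 2,3 -> [2 3 1 5 4]
  step 4: s3 swaps positions 3,4 -> [2 3 5 1 4]
  step 5: s1^-1 swaps positions 1,2 -> [3 2 5 1 4]
  step 6: s3^-1 swaps positions 3,4 -> [3 2 1 5 4]
  step 7: s1^-1 swaps positions 1,2 -> [2 3 1 5 4]
  step 8: s2 swaps positions 2,3 -> [2 1 3 5 4]
  step 9: s3^-1 swaps positions 3,4 -> [2 1 5 3 4]
  step 10: s3^-1 swaps positions 3,4 -> [2 1 3 5 4]
  step 11: s1^-1 swaps positions 1,2 -> [1 2 3 5 4]
  step 12: s4 swaps positions 4,5 -> [1 2 3 4 5]
Final permutation (position -> original strand): [1 2 3 4 5]
Closure components = cycle count of this permutation = 5.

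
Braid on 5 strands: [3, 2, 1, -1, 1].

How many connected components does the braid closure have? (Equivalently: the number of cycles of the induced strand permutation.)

Track the strand permutation on 5 strands, starting from identity.
  step 1: s3 swaps positions 3,4 -> [1 2 4 3 5]
  step 2: s2 swaps positions 2,3 -> [1 4 2 3 5]
  step 3: s1 swaps positions 1,2 -> [4 1 2 3 5]
  step 4: s1^-1 swaps positions 1,2 -> [1 4 2 3 5]
  step 5: s1 swaps positions 1,2 -> [4 1 2 3 5]
Final permutation (position -> original strand): [4 1 2 3 5]
Closure components = cycle count of this permutation = 2.

Answer: 2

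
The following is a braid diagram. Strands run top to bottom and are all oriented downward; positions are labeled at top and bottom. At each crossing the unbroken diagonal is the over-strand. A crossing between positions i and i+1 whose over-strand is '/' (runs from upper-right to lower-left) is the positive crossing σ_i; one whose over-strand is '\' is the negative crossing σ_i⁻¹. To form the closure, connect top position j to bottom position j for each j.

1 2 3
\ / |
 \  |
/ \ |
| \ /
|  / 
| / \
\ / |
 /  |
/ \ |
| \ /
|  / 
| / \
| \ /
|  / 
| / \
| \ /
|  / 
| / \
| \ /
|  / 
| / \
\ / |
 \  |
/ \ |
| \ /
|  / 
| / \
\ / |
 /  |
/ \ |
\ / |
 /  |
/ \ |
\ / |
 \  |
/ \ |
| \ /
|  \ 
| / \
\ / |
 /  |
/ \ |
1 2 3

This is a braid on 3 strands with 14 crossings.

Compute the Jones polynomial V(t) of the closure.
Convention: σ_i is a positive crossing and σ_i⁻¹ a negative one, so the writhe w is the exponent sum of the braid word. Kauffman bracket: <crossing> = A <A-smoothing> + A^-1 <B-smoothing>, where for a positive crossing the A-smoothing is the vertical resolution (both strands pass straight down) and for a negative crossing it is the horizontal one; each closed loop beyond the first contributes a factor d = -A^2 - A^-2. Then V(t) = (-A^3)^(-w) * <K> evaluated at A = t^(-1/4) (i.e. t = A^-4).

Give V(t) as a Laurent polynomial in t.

-t^9 + t^8 - 2*t^7 + 3*t^6 - 2*t^5 + 2*t^4 - t^3 + t^2

Derivation:
Reading the diagram top to bottom ('/'-over between positions i,i+1 = s_i, '\'-over = s_i^-1): braid word = s1^-1 s2 s1 s2 s2 s2 s2 s1^-1 s2 s1 s1 s1^-1 s2^-1 s1.
The presented braid s1^-1 s2 s1 s2 s2 s2 s2 s1^-1 s2 s1 s1 s1^-1 s2^-1 s1 on 3 strands reduces by inverse Markov moves (closure unchanged at each step):
  Deconjugate: the word is γ·β·γ⁻¹ with γ = s1^-1 s2 (prefix) and γ⁻¹ = s2^-1 s1 (suffix); strip both.
  Deconjugate: the word is γ·β·γ⁻¹ with γ = s1 (prefix) and γ⁻¹ = s1^-1 (suffix); strip both.
Reduced to β = s2 s2 s2 s2 s1^-1 s2 s1 s1 on 3 strands, 8 crossings.
Compute on β:
Braid: s2 s2 s2 s2 s1^-1 s2 s1 s1 on 3 strands, 8 crossings.
Writhe w = (#positive) - (#negative) = 7 - 1 = 6.
State-sum expansion of <K>. There are 2^8 = 256 states.
Smooth each crossing (0=||, 1=⌣⌢); contribution A^(Σ sign_k(1-2s_k)) * d^(L-1).
Tabulate the states by total A-exponent and number of loops L (A-exp: L × count):
  A^8: L=2 ×1
  A^6: L=1 ×5, L=3 ×3
  A^4: L=2 ×27, L=4 ×1
  A^2: L=1 ×18, L=3 ×38
  A^0: L=2 ×41, L=4 ×29
  A^-2: L=3 ×44, L=5 ×12
  A^-4: L=4 ×26, L=6 ×2
  A^-6: L=5 ×8
  A^-8: L=6 ×1
Each group contributes A^e * Σ count * d^(L-1):
Powers of d = -A^2 - A^-2: d^2 = A^4 + 2 + A^-4; d^3 = -A^6 - 3*A^2 - 3*A^-2 - A^-6; d^4 = A^8 + 4*A^4 + 6 + 4*A^-4 + A^-8; d^5 = -A^10 - 5*A^6 - 10*A^2 - 10*A^-2 - 5*A^-6 - A^-10.
  A^8 * (d) = -A^10 - A^6
  A^6 * (5 + 3*d^2) = 3*A^10 + 11*A^6 + 3*A^2
  A^4 * (27*d + d^3) = -A^10 - 30*A^6 - 30*A^2 - A^-2
  A^2 * (18 + 38*d^2) = 38*A^6 + 94*A^2 + 38*A^-2
  A^0 * (41*d + 29*d^3) = -29*A^6 - 128*A^2 - 128*A^-2 - 29*A^-6
  A^-2 * (44*d^2 + 12*d^4) = 12*A^6 + 92*A^2 + 160*A^-2 + 92*A^-6 + 12*A^-10
  A^-4 * (26*d^3 + 2*d^5) = -2*A^6 - 36*A^2 - 98*A^-2 - 98*A^-6 - 36*A^-10 - 2*A^-14
  A^-6 * (8*d^4) = 8*A^2 + 32*A^-2 + 48*A^-6 + 32*A^-10 + 8*A^-14
  A^-8 * (d^5) = -A^2 - 5*A^-2 - 10*A^-6 - 10*A^-10 - 5*A^-14 - A^-18
Summing the groups: <K> = A^10 - A^6 + 2*A^2 - 2*A^-2 + 3*A^-6 - 2*A^-10 + A^-14 - A^-18
Normalise by the writhe: (-A^3)^(-w) = (-A^3)^(-6) = A^-18, so f(A) = A^-18 * <K> = A^-8 - A^-12 + 2*A^-16 - 2*A^-20 + 3*A^-24 - 2*A^-28 + A^-32 - A^-36.
Substitute A = t^(-1/4), i.e. A^e → t^(-e/4): V(t) = -t^9 + t^8 - 2*t^7 + 3*t^6 - 2*t^5 + 2*t^4 - t^3 + t^2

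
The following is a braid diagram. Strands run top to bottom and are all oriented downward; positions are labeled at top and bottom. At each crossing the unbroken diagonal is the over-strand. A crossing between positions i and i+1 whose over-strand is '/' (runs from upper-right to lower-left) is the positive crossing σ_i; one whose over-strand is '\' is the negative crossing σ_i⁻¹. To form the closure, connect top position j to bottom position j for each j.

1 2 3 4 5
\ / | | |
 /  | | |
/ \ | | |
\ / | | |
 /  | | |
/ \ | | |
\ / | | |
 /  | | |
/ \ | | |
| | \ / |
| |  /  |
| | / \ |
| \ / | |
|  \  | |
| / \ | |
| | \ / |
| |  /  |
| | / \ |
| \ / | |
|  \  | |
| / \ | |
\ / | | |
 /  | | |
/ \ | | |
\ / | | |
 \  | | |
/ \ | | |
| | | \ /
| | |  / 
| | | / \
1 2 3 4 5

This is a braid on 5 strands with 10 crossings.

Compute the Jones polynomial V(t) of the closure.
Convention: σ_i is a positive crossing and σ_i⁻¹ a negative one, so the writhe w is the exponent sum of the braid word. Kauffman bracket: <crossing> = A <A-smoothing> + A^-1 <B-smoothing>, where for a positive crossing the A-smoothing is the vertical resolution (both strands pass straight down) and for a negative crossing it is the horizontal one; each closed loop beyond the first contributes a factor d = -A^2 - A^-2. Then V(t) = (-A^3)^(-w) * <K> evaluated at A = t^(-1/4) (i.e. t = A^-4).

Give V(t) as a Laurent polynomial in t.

-t^6 + 2*t^5 - 2*t^4 + 3*t^3 - 3*t^2 + 2*t - 1 + t^-1

Derivation:
Reading the diagram top to bottom ('/'-over between positions i,i+1 = s_i, '\'-over = s_i^-1): braid word = s1 s1 s1 s3 s2^-1 s3 s2^-1 s1 s1^-1 s4.
The presented braid s1 s1 s1 s3 s2^-1 s3 s2^-1 s1 s1^-1 s4 on 5 strands reduces by inverse Markov moves (closure unchanged at each step):
  Destabilize: the word has the form β·s4 where s4 occurs only as the final letter (β ∈ B_4); drop it and the last strand → 4 strands.
  Deconjugate: the word is γ·β·γ⁻¹ with γ = s1 (prefix) and γ⁻¹ = s1^-1 (suffix); strip both.
Reduced to β = s1 s1 s3 s2^-1 s3 s2^-1 s1 on 4 strands, 7 crossings.
Compute on β:
Braid: s1 s1 s3 s2^-1 s3 s2^-1 s1 on 4 strands, 7 crossings.
Writhe w = (#positive) - (#negative) = 5 - 2 = 3.
Computing the Kauffman bracket via state sum. There are 2^7 = 128 states.
For each crossing: s=0 is the vertical smoothing, s=1 horizontal. Crossing k contributes A^(sign_k * (1 - 2*s_k)); loop factor d = -A^2 - A^-2.
Tabulate the states by total A-exponent and number of loops L (A-exp: L × count):
  A^7: L=4 ×1
  A^5: L=3 ×7
  A^3: L=2 ×17, L=4 ×4
  A^1: L=1 ×15, L=3 ×19, L=5 ×1
  A^-1: L=2 ×27, L=4 ×8
  A^-3: L=3 ×20, L=5 ×1
  A^-5: L=4 ×7
  A^-7: L=5 ×1
Each group contributes A^e * Σ count * d^(L-1):
Powers of d = -A^2 - A^-2: d^2 = A^4 + 2 + A^-4; d^3 = -A^6 - 3*A^2 - 3*A^-2 - A^-6; d^4 = A^8 + 4*A^4 + 6 + 4*A^-4 + A^-8.
  A^7 * (d^3) = -A^13 - 3*A^9 - 3*A^5 - A
  A^5 * (7*d^2) = 7*A^9 + 14*A^5 + 7*A
  A^3 * (17*d + 4*d^3) = -4*A^9 - 29*A^5 - 29*A - 4*A^-3
  A^1 * (15 + 19*d^2 + d^4) = A^9 + 23*A^5 + 59*A + 23*A^-3 + A^-7
  A^-1 * (27*d + 8*d^3) = -8*A^5 - 51*A - 51*A^-3 - 8*A^-7
  A^-3 * (20*d^2 + d^4) = A^5 + 24*A + 46*A^-3 + 24*A^-7 + A^-11
  A^-5 * (7*d^3) = -7*A - 21*A^-3 - 21*A^-7 - 7*A^-11
  A^-7 * (d^4) = A + 4*A^-3 + 6*A^-7 + 4*A^-11 + A^-15
Summing the groups: <K> = -A^13 + A^9 - 2*A^5 + 3*A - 3*A^-3 + 2*A^-7 - 2*A^-11 + A^-15
Normalise by the writhe: (-A^3)^(-w) = (-A^3)^(-3) = -A^-9, so f(A) = -A^-9 * <K> = A^4 - 1 + 2*A^-4 - 3*A^-8 + 3*A^-12 - 2*A^-16 + 2*A^-20 - A^-24.
Substitute A = t^(-1/4), i.e. A^e → t^(-e/4): V(t) = -t^6 + 2*t^5 - 2*t^4 + 3*t^3 - 3*t^2 + 2*t - 1 + t^-1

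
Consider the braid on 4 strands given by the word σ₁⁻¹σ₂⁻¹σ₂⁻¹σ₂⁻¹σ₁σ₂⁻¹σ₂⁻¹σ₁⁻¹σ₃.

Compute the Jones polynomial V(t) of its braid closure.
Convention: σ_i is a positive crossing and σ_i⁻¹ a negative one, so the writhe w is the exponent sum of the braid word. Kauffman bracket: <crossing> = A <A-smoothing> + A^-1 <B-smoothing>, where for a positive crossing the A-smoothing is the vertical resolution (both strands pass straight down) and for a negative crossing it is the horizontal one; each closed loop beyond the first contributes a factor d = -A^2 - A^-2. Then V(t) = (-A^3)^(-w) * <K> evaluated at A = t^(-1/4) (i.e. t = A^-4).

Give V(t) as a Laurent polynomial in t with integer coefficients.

The presented braid s1^-1 s2^-1 s2^-1 s2^-1 s1 s2^-1 s2^-1 s1^-1 s3 on 4 strands reduces by inverse Markov moves (closure unchanged at each step):
  Destabilize: the word has the form β·s3 where s3 occurs only as the final letter (β ∈ B_3); drop it and the last strand → 3 strands.
Reduced to β = s1^-1 s2^-1 s2^-1 s2^-1 s1 s2^-1 s2^-1 s1^-1 on 3 strands, 8 crossings.
Compute on β:
Braid: s1^-1 s2^-1 s2^-1 s2^-1 s1 s2^-1 s2^-1 s1^-1 on 3 strands, 8 crossings.
Writhe w = (#positive) - (#negative) = 1 - 7 = -6.
Computing the Kauffman bracket via state sum. There are 2^8 = 256 states.
Each crossing splits two ways (0=vertical, 1=horizontal). The state's weight is A^(#A-smoothings - #B-smoothings) * d^(loops - 1).
Tabulate the states by total A-exponent and number of loops L (A-exp: L × count):
  A^8: L=6 ×1
  A^6: L=5 ×8
  A^4: L=4 ×27, L=6 ×1
  A^2: L=3 ×49, L=5 ×7
  A^0: L=2 ×49, L=4 ×21
  A^-2: L=1 ×22, L=3 ×34
  A^-4: L=2 ×27, L=4 ×1
  A^-6: L=1 ×5, L=3 ×3
  A^-8: L=2 ×1
Each group contributes A^e * Σ count * d^(L-1):
Powers of d = -A^2 - A^-2: d^2 = A^4 + 2 + A^-4; d^3 = -A^6 - 3*A^2 - 3*A^-2 - A^-6; d^4 = A^8 + 4*A^4 + 6 + 4*A^-4 + A^-8; d^5 = -A^10 - 5*A^6 - 10*A^2 - 10*A^-2 - 5*A^-6 - A^-10.
  A^8 * (d^5) = -A^18 - 5*A^14 - 10*A^10 - 10*A^6 - 5*A^2 - A^-2
  A^6 * (8*d^4) = 8*A^14 + 32*A^10 + 48*A^6 + 32*A^2 + 8*A^-2
  A^4 * (27*d^3 + d^5) = -A^14 - 32*A^10 - 91*A^6 - 91*A^2 - 32*A^-2 - A^-6
  A^2 * (49*d^2 + 7*d^4) = 7*A^10 + 77*A^6 + 140*A^2 + 77*A^-2 + 7*A^-6
  A^0 * (49*d + 21*d^3) = -21*A^6 - 112*A^2 - 112*A^-2 - 21*A^-6
  A^-2 * (22 + 34*d^2) = 34*A^2 + 90*A^-2 + 34*A^-6
  A^-4 * (27*d + d^3) = -A^2 - 30*A^-2 - 30*A^-6 - A^-10
  A^-6 * (5 + 3*d^2) = 3*A^-2 + 11*A^-6 + 3*A^-10
  A^-8 * (d) = -A^-6 - A^-10
Summing the groups: <K> = -A^18 + 2*A^14 - 3*A^10 + 3*A^6 - 3*A^2 + 3*A^-2 - A^-6 + A^-10
Normalise by the writhe: (-A^3)^(-w) = (-A^3)^(6) = A^18, so f(A) = A^18 * <K> = -A^36 + 2*A^32 - 3*A^28 + 3*A^24 - 3*A^20 + 3*A^16 - A^12 + A^8.
Substitute A = t^(-1/4), i.e. A^e → t^(-e/4): V(t) = t^-2 - t^-3 + 3*t^-4 - 3*t^-5 + 3*t^-6 - 3*t^-7 + 2*t^-8 - t^-9

Answer: t^-2 - t^-3 + 3*t^-4 - 3*t^-5 + 3*t^-6 - 3*t^-7 + 2*t^-8 - t^-9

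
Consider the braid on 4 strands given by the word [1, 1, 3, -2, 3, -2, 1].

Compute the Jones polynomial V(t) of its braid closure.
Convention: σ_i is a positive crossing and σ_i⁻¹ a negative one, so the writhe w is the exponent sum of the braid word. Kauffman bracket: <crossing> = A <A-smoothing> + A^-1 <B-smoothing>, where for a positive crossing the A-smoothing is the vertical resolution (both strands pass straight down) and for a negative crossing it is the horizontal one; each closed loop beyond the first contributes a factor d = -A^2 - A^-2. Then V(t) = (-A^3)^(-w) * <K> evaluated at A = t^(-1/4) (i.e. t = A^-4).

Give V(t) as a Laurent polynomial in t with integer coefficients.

-t^6 + 2*t^5 - 2*t^4 + 3*t^3 - 3*t^2 + 2*t - 1 + t^-1

Derivation:
Braid: s1 s1 s3 s2^-1 s3 s2^-1 s1 on 4 strands, 7 crossings.
Writhe w = (#positive) - (#negative) = 5 - 2 = 3.
Computing the Kauffman bracket via state sum. There are 2^7 = 128 states.
Smooth each crossing (0=||, 1=⌣⌢); contribution A^(Σ sign_k(1-2s_k)) * d^(L-1).
Tabulate the states by total A-exponent and number of loops L (A-exp: L × count):
  A^7: L=4 ×1
  A^5: L=3 ×7
  A^3: L=2 ×17, L=4 ×4
  A^1: L=1 ×15, L=3 ×19, L=5 ×1
  A^-1: L=2 ×27, L=4 ×8
  A^-3: L=3 ×20, L=5 ×1
  A^-5: L=4 ×7
  A^-7: L=5 ×1
Each group contributes A^e * Σ count * d^(L-1):
Powers of d = -A^2 - A^-2: d^2 = A^4 + 2 + A^-4; d^3 = -A^6 - 3*A^2 - 3*A^-2 - A^-6; d^4 = A^8 + 4*A^4 + 6 + 4*A^-4 + A^-8.
  A^7 * (d^3) = -A^13 - 3*A^9 - 3*A^5 - A
  A^5 * (7*d^2) = 7*A^9 + 14*A^5 + 7*A
  A^3 * (17*d + 4*d^3) = -4*A^9 - 29*A^5 - 29*A - 4*A^-3
  A^1 * (15 + 19*d^2 + d^4) = A^9 + 23*A^5 + 59*A + 23*A^-3 + A^-7
  A^-1 * (27*d + 8*d^3) = -8*A^5 - 51*A - 51*A^-3 - 8*A^-7
  A^-3 * (20*d^2 + d^4) = A^5 + 24*A + 46*A^-3 + 24*A^-7 + A^-11
  A^-5 * (7*d^3) = -7*A - 21*A^-3 - 21*A^-7 - 7*A^-11
  A^-7 * (d^4) = A + 4*A^-3 + 6*A^-7 + 4*A^-11 + A^-15
Summing the groups: <K> = -A^13 + A^9 - 2*A^5 + 3*A - 3*A^-3 + 2*A^-7 - 2*A^-11 + A^-15
Normalise by the writhe: (-A^3)^(-w) = (-A^3)^(-3) = -A^-9, so f(A) = -A^-9 * <K> = A^4 - 1 + 2*A^-4 - 3*A^-8 + 3*A^-12 - 2*A^-16 + 2*A^-20 - A^-24.
Substitute A = t^(-1/4), i.e. A^e → t^(-e/4): V(t) = -t^6 + 2*t^5 - 2*t^4 + 3*t^3 - 3*t^2 + 2*t - 1 + t^-1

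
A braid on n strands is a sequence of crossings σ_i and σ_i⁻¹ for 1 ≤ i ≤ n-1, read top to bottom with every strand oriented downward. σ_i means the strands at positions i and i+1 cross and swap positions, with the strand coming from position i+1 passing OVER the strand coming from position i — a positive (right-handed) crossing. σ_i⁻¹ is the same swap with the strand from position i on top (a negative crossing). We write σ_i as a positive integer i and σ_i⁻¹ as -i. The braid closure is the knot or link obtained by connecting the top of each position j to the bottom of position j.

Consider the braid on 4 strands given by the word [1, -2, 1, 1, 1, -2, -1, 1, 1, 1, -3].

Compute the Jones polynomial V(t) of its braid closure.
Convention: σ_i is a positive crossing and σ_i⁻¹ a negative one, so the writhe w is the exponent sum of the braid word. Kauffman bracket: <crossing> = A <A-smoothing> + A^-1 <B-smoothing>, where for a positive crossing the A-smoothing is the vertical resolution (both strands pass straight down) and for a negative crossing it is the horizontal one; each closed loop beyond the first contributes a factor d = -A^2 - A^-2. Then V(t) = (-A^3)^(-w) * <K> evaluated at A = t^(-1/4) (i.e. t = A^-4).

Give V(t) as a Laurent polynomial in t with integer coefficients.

t^8 - 2*t^7 + 3*t^6 - 4*t^5 + 3*t^4 - 3*t^3 + 3*t^2 - t + 1

Derivation:
The presented braid s1 s2^-1 s1 s1 s1 s2^-1 s1^-1 s1 s1 s1 s3^-1 on 4 strands reduces by inverse Markov moves (closure unchanged at each step):
  Destabilize: the word has the form β·s3^-1 where s3^-1 occurs only as the final letter (β ∈ B_3); drop it and the last strand → 3 strands.
Reduced to β = s1 s2^-1 s1 s1 s1 s2^-1 s1^-1 s1 s1 s1 on 3 strands, 10 crossings.
Compute on β:
First cancel adjacent σ_i σ_i⁻¹ pairs (Reidemeister II — same braid, same closure): s1 s2^-1 s1 s1 s1 s2^-1 s1^-1 s1 s1 s1 → s1 s2^-1 s1 s1 s1 s2^-1 s1 s1.
Braid: s1 s2^-1 s1 s1 s1 s2^-1 s1 s1 on 3 strands, 8 crossings.
Writhe w = (#positive) - (#negative) = 6 - 2 = 4.
Computing the Kauffman bracket via state sum. There are 2^8 = 256 states.
For each crossing: s=0 is the vertical smoothing, s=1 horizontal. Crossing k contributes A^(sign_k * (1 - 2*s_k)); loop factor d = -A^2 - A^-2.
Tabulate the states by total A-exponent and number of loops L (A-exp: L × count):
  A^8: L=3 ×1
  A^6: L=2 ×8
  A^4: L=1 ×21, L=3 ×7
  A^2: L=2 ×54, L=4 ×2
  A^0: L=3 ×70
  A^-2: L=4 ×56
  A^-4: L=5 ×28
  A^-6: L=6 ×8
  A^-8: L=7 ×1
Each group contributes A^e * Σ count * d^(L-1):
Powers of d = -A^2 - A^-2: d^2 = A^4 + 2 + A^-4; d^3 = -A^6 - 3*A^2 - 3*A^-2 - A^-6; d^4 = A^8 + 4*A^4 + 6 + 4*A^-4 + A^-8; d^5 = -A^10 - 5*A^6 - 10*A^2 - 10*A^-2 - 5*A^-6 - A^-10; d^6 = A^12 + 6*A^8 + 15*A^4 + 20 + 15*A^-4 + 6*A^-8 + A^-12.
  A^8 * (d^2) = A^12 + 2*A^8 + A^4
  A^6 * (8*d) = -8*A^8 - 8*A^4
  A^4 * (21 + 7*d^2) = 7*A^8 + 35*A^4 + 7
  A^2 * (54*d + 2*d^3) = -2*A^8 - 60*A^4 - 60 - 2*A^-4
  A^0 * (70*d^2) = 70*A^4 + 140 + 70*A^-4
  A^-2 * (56*d^3) = -56*A^4 - 168 - 168*A^-4 - 56*A^-8
  A^-4 * (28*d^4) = 28*A^4 + 112 + 168*A^-4 + 112*A^-8 + 28*A^-12
  A^-6 * (8*d^5) = -8*A^4 - 40 - 80*A^-4 - 80*A^-8 - 40*A^-12 - 8*A^-16
  A^-8 * (d^6) = A^4 + 6 + 15*A^-4 + 20*A^-8 + 15*A^-12 + 6*A^-16 + A^-20
Summing the groups: <K> = A^12 - A^8 + 3*A^4 - 3 + 3*A^-4 - 4*A^-8 + 3*A^-12 - 2*A^-16 + A^-20
Normalise by the writhe: (-A^3)^(-w) = (-A^3)^(-4) = A^-12, so f(A) = A^-12 * <K> = 1 - A^-4 + 3*A^-8 - 3*A^-12 + 3*A^-16 - 4*A^-20 + 3*A^-24 - 2*A^-28 + A^-32.
Substitute A = t^(-1/4), i.e. A^e → t^(-e/4): V(t) = t^8 - 2*t^7 + 3*t^6 - 4*t^5 + 3*t^4 - 3*t^3 + 3*t^2 - t + 1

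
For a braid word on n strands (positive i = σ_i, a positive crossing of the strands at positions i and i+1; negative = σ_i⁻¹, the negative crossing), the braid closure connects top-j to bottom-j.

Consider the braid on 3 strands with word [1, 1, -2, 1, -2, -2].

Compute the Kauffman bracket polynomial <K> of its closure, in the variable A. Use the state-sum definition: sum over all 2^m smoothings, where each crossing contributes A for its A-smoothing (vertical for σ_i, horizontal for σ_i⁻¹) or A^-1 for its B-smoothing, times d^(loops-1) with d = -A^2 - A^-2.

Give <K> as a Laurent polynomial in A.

Braid: s1 s1 s2^-1 s1 s2^-1 s2^-1 on 3 strands, 6 crossings.
Writhe w = (#positive) - (#negative) = 3 - 3 = 0.
Computing the Kauffman bracket via state sum. There are 2^6 = 64 states.
Each crossing splits two ways (0=vertical, 1=horizontal). The state's weight is A^(#A-smoothings - #B-smoothings) * d^(loops - 1).
Tabulate the states by total A-exponent and number of loops L (A-exp: L × count):
  A^6: L=4 ×1
  A^4: L=3 ×6
  A^2: L=2 ×14, L=4 ×1
  A^0: L=1 ×13, L=3 ×7
  A^-2: L=2 ×14, L=4 ×1
  A^-4: L=3 ×6
  A^-6: L=4 ×1
Each group contributes A^e * Σ count * d^(L-1):
Powers of d = -A^2 - A^-2: d^2 = A^4 + 2 + A^-4; d^3 = -A^6 - 3*A^2 - 3*A^-2 - A^-6.
  A^6 * (d^3) = -A^12 - 3*A^8 - 3*A^4 - 1
  A^4 * (6*d^2) = 6*A^8 + 12*A^4 + 6
  A^2 * (14*d + d^3) = -A^8 - 17*A^4 - 17 - A^-4
  A^0 * (13 + 7*d^2) = 7*A^4 + 27 + 7*A^-4
  A^-2 * (14*d + d^3) = -A^4 - 17 - 17*A^-4 - A^-8
  A^-4 * (6*d^2) = 6 + 12*A^-4 + 6*A^-8
  A^-6 * (d^3) = -1 - 3*A^-4 - 3*A^-8 - A^-12
Summing the groups: <K> = -A^12 + 2*A^8 - 2*A^4 + 3 - 2*A^-4 + 2*A^-8 - A^-12

Answer: -A^12 + 2*A^8 - 2*A^4 + 3 - 2*A^-4 + 2*A^-8 - A^-12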